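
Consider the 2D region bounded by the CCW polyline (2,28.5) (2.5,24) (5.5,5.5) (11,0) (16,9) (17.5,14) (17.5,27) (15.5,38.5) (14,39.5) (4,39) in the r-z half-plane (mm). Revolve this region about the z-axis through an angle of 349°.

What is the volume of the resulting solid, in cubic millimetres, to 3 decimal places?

Profile (r,z), 10 vertices: (2,28.5) (2.5,24) (5.5,5.5) (11,0) (16,9) (17.5,14) (17.5,27) (15.5,38.5) (14,39.5) (4,39)
edge 0: (2,28.5)→(2.5,24)  cross = 2·24 − 2.5·28.5 = -23.2500; (r_i+r_j)·cross = 4.5·-23.2500 = -104.6250
edge 1: (2.5,24)→(5.5,5.5)  cross = 2.5·5.5 − 5.5·24 = -118.2500; (r_i+r_j)·cross = 8·-118.2500 = -946.0000
edge 2: (5.5,5.5)→(11,0)  cross = 5.5·0 − 11·5.5 = -60.5000; (r_i+r_j)·cross = 16.5·-60.5000 = -998.2500
edge 3: (11,0)→(16,9)  cross = 11·9 − 16·0 = 99.0000; (r_i+r_j)·cross = 27·99.0000 = 2673.0000
edge 4: (16,9)→(17.5,14)  cross = 16·14 − 17.5·9 = 66.5000; (r_i+r_j)·cross = 33.5·66.5000 = 2227.7500
edge 5: (17.5,14)→(17.5,27)  cross = 17.5·27 − 17.5·14 = 227.5000; (r_i+r_j)·cross = 35·227.5000 = 7962.5000
edge 6: (17.5,27)→(15.5,38.5)  cross = 17.5·38.5 − 15.5·27 = 255.2500; (r_i+r_j)·cross = 33·255.2500 = 8423.2500
edge 7: (15.5,38.5)→(14,39.5)  cross = 15.5·39.5 − 14·38.5 = 73.2500; (r_i+r_j)·cross = 29.5·73.2500 = 2160.8750
edge 8: (14,39.5)→(4,39)  cross = 14·39 − 4·39.5 = 388.0000; (r_i+r_j)·cross = 18·388.0000 = 6984.0000
edge 9: (4,39)→(2,28.5)  cross = 4·28.5 − 2·39 = 36.0000; (r_i+r_j)·cross = 6·36.0000 = 216.0000
Σcross = 943.5000 → A = |Σcross|/2 = 471.7500 mm²
Σ(r_i+r_j)·cross = 28598.5000 → first moment M = |Σ|/6 = 4766.4167
R_c = M/A = 4766.4167/471.7500 = 10.1037 mm
θ = 349° = 6.091199 rad
V = θ·R_c·A = 6.091199·10.1037·471.7500 = 29033.193 mm³

Volume = 29033.193 mm³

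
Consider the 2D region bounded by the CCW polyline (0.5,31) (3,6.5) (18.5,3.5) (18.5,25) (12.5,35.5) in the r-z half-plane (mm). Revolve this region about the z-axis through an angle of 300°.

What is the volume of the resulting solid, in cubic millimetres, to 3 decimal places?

Volume = 24017.040 mm³

Profile (r,z), 5 vertices: (0.5,31) (3,6.5) (18.5,3.5) (18.5,25) (12.5,35.5)
edge 0: (0.5,31)→(3,6.5)  cross = 0.5·6.5 − 3·31 = -89.7500; (r_i+r_j)·cross = 3.5·-89.7500 = -314.1250
edge 1: (3,6.5)→(18.5,3.5)  cross = 3·3.5 − 18.5·6.5 = -109.7500; (r_i+r_j)·cross = 21.5·-109.7500 = -2359.6250
edge 2: (18.5,3.5)→(18.5,25)  cross = 18.5·25 − 18.5·3.5 = 397.7500; (r_i+r_j)·cross = 37·397.7500 = 14716.7500
edge 3: (18.5,25)→(12.5,35.5)  cross = 18.5·35.5 − 12.5·25 = 344.2500; (r_i+r_j)·cross = 31·344.2500 = 10671.7500
edge 4: (12.5,35.5)→(0.5,31)  cross = 12.5·31 − 0.5·35.5 = 369.7500; (r_i+r_j)·cross = 13·369.7500 = 4806.7500
Σcross = 912.2500 → A = |Σcross|/2 = 456.1250 mm²
Σ(r_i+r_j)·cross = 27521.5000 → first moment M = |Σ|/6 = 4586.9167
R_c = M/A = 4586.9167/456.1250 = 10.0563 mm
θ = 300° = 5.235988 rad
V = θ·R_c·A = 5.235988·10.0563·456.1250 = 24017.040 mm³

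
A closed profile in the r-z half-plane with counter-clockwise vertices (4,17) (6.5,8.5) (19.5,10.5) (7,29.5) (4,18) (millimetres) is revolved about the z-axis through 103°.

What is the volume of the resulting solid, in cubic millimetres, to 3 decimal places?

Volume = 3000.381 mm³

Profile (r,z), 5 vertices: (4,17) (6.5,8.5) (19.5,10.5) (7,29.5) (4,18)
edge 0: (4,17)→(6.5,8.5)  cross = 4·8.5 − 6.5·17 = -76.5000; (r_i+r_j)·cross = 10.5·-76.5000 = -803.2500
edge 1: (6.5,8.5)→(19.5,10.5)  cross = 6.5·10.5 − 19.5·8.5 = -97.5000; (r_i+r_j)·cross = 26·-97.5000 = -2535.0000
edge 2: (19.5,10.5)→(7,29.5)  cross = 19.5·29.5 − 7·10.5 = 501.7500; (r_i+r_j)·cross = 26.5·501.7500 = 13296.3750
edge 3: (7,29.5)→(4,18)  cross = 7·18 − 4·29.5 = 8.0000; (r_i+r_j)·cross = 11·8.0000 = 88.0000
edge 4: (4,18)→(4,17)  cross = 4·17 − 4·18 = -4.0000; (r_i+r_j)·cross = 8·-4.0000 = -32.0000
Σcross = 331.7500 → A = |Σcross|/2 = 165.8750 mm²
Σ(r_i+r_j)·cross = 10014.1250 → first moment M = |Σ|/6 = 1669.0208
R_c = M/A = 1669.0208/165.8750 = 10.0619 mm
θ = 103° = 1.797689 rad
V = θ·R_c·A = 1.797689·10.0619·165.8750 = 3000.381 mm³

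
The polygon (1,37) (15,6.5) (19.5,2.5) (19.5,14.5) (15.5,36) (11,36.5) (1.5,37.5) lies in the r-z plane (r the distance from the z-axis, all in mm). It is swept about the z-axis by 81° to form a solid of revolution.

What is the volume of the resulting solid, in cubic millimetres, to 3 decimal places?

Profile (r,z), 7 vertices: (1,37) (15,6.5) (19.5,2.5) (19.5,14.5) (15.5,36) (11,36.5) (1.5,37.5)
edge 0: (1,37)→(15,6.5)  cross = 1·6.5 − 15·37 = -548.5000; (r_i+r_j)·cross = 16·-548.5000 = -8776.0000
edge 1: (15,6.5)→(19.5,2.5)  cross = 15·2.5 − 19.5·6.5 = -89.2500; (r_i+r_j)·cross = 34.5·-89.2500 = -3079.1250
edge 2: (19.5,2.5)→(19.5,14.5)  cross = 19.5·14.5 − 19.5·2.5 = 234.0000; (r_i+r_j)·cross = 39·234.0000 = 9126.0000
edge 3: (19.5,14.5)→(15.5,36)  cross = 19.5·36 − 15.5·14.5 = 477.2500; (r_i+r_j)·cross = 35·477.2500 = 16703.7500
edge 4: (15.5,36)→(11,36.5)  cross = 15.5·36.5 − 11·36 = 169.7500; (r_i+r_j)·cross = 26.5·169.7500 = 4498.3750
edge 5: (11,36.5)→(1.5,37.5)  cross = 11·37.5 − 1.5·36.5 = 357.7500; (r_i+r_j)·cross = 12.5·357.7500 = 4471.8750
edge 6: (1.5,37.5)→(1,37)  cross = 1.5·37 − 1·37.5 = 18.0000; (r_i+r_j)·cross = 2.5·18.0000 = 45.0000
Σcross = 619.0000 → A = |Σcross|/2 = 309.5000 mm²
Σ(r_i+r_j)·cross = 22989.8750 → first moment M = |Σ|/6 = 3831.6458
R_c = M/A = 3831.6458/309.5000 = 12.3801 mm
θ = 81° = 1.413717 rad
V = θ·R_c·A = 1.413717·12.3801·309.5000 = 5416.862 mm³

Volume = 5416.862 mm³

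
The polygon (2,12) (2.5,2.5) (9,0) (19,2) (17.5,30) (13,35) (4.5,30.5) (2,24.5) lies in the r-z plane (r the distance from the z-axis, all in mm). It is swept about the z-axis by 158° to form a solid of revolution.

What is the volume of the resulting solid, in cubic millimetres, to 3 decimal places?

Volume = 14178.362 mm³

Profile (r,z), 8 vertices: (2,12) (2.5,2.5) (9,0) (19,2) (17.5,30) (13,35) (4.5,30.5) (2,24.5)
edge 0: (2,12)→(2.5,2.5)  cross = 2·2.5 − 2.5·12 = -25.0000; (r_i+r_j)·cross = 4.5·-25.0000 = -112.5000
edge 1: (2.5,2.5)→(9,0)  cross = 2.5·0 − 9·2.5 = -22.5000; (r_i+r_j)·cross = 11.5·-22.5000 = -258.7500
edge 2: (9,0)→(19,2)  cross = 9·2 − 19·0 = 18.0000; (r_i+r_j)·cross = 28·18.0000 = 504.0000
edge 3: (19,2)→(17.5,30)  cross = 19·30 − 17.5·2 = 535.0000; (r_i+r_j)·cross = 36.5·535.0000 = 19527.5000
edge 4: (17.5,30)→(13,35)  cross = 17.5·35 − 13·30 = 222.5000; (r_i+r_j)·cross = 30.5·222.5000 = 6786.2500
edge 5: (13,35)→(4.5,30.5)  cross = 13·30.5 − 4.5·35 = 239.0000; (r_i+r_j)·cross = 17.5·239.0000 = 4182.5000
edge 6: (4.5,30.5)→(2,24.5)  cross = 4.5·24.5 − 2·30.5 = 49.2500; (r_i+r_j)·cross = 6.5·49.2500 = 320.1250
edge 7: (2,24.5)→(2,12)  cross = 2·12 − 2·24.5 = -25.0000; (r_i+r_j)·cross = 4·-25.0000 = -100.0000
Σcross = 991.2500 → A = |Σcross|/2 = 495.6250 mm²
Σ(r_i+r_j)·cross = 30849.1250 → first moment M = |Σ|/6 = 5141.5208
R_c = M/A = 5141.5208/495.6250 = 10.3738 mm
θ = 158° = 2.757620 rad
V = θ·R_c·A = 2.757620·10.3738·495.6250 = 14178.362 mm³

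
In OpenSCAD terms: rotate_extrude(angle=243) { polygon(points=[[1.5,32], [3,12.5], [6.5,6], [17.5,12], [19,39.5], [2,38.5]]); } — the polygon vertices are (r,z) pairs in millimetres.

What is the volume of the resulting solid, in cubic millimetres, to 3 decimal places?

Profile (r,z), 6 vertices: (1.5,32) (3,12.5) (6.5,6) (17.5,12) (19,39.5) (2,38.5)
edge 0: (1.5,32)→(3,12.5)  cross = 1.5·12.5 − 3·32 = -77.2500; (r_i+r_j)·cross = 4.5·-77.2500 = -347.6250
edge 1: (3,12.5)→(6.5,6)  cross = 3·6 − 6.5·12.5 = -63.2500; (r_i+r_j)·cross = 9.5·-63.2500 = -600.8750
edge 2: (6.5,6)→(17.5,12)  cross = 6.5·12 − 17.5·6 = -27.0000; (r_i+r_j)·cross = 24·-27.0000 = -648.0000
edge 3: (17.5,12)→(19,39.5)  cross = 17.5·39.5 − 19·12 = 463.2500; (r_i+r_j)·cross = 36.5·463.2500 = 16908.6250
edge 4: (19,39.5)→(2,38.5)  cross = 19·38.5 − 2·39.5 = 652.5000; (r_i+r_j)·cross = 21·652.5000 = 13702.5000
edge 5: (2,38.5)→(1.5,32)  cross = 2·32 − 1.5·38.5 = 6.2500; (r_i+r_j)·cross = 3.5·6.2500 = 21.8750
Σcross = 954.5000 → A = |Σcross|/2 = 477.2500 mm²
Σ(r_i+r_j)·cross = 29036.5000 → first moment M = |Σ|/6 = 4839.4167
R_c = M/A = 4839.4167/477.2500 = 10.1402 mm
θ = 243° = 4.241150 rad
V = θ·R_c·A = 4.241150·10.1402·477.2500 = 20524.692 mm³

Volume = 20524.692 mm³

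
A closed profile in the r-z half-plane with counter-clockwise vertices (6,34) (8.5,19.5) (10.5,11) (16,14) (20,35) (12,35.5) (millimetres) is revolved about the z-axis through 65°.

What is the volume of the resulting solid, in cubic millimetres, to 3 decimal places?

Volume = 3307.672 mm³

Profile (r,z), 6 vertices: (6,34) (8.5,19.5) (10.5,11) (16,14) (20,35) (12,35.5)
edge 0: (6,34)→(8.5,19.5)  cross = 6·19.5 − 8.5·34 = -172.0000; (r_i+r_j)·cross = 14.5·-172.0000 = -2494.0000
edge 1: (8.5,19.5)→(10.5,11)  cross = 8.5·11 − 10.5·19.5 = -111.2500; (r_i+r_j)·cross = 19·-111.2500 = -2113.7500
edge 2: (10.5,11)→(16,14)  cross = 10.5·14 − 16·11 = -29.0000; (r_i+r_j)·cross = 26.5·-29.0000 = -768.5000
edge 3: (16,14)→(20,35)  cross = 16·35 − 20·14 = 280.0000; (r_i+r_j)·cross = 36·280.0000 = 10080.0000
edge 4: (20,35)→(12,35.5)  cross = 20·35.5 − 12·35 = 290.0000; (r_i+r_j)·cross = 32·290.0000 = 9280.0000
edge 5: (12,35.5)→(6,34)  cross = 12·34 − 6·35.5 = 195.0000; (r_i+r_j)·cross = 18·195.0000 = 3510.0000
Σcross = 452.7500 → A = |Σcross|/2 = 226.3750 mm²
Σ(r_i+r_j)·cross = 17493.7500 → first moment M = |Σ|/6 = 2915.6250
R_c = M/A = 2915.6250/226.3750 = 12.8796 mm
θ = 65° = 1.134464 rad
V = θ·R_c·A = 1.134464·12.8796·226.3750 = 3307.672 mm³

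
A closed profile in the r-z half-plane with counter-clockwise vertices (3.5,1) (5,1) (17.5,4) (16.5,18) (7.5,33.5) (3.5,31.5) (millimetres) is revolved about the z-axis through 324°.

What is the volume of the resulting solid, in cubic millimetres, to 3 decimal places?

Volume = 17998.734 mm³

Profile (r,z), 6 vertices: (3.5,1) (5,1) (17.5,4) (16.5,18) (7.5,33.5) (3.5,31.5)
edge 0: (3.5,1)→(5,1)  cross = 3.5·1 − 5·1 = -1.5000; (r_i+r_j)·cross = 8.5·-1.5000 = -12.7500
edge 1: (5,1)→(17.5,4)  cross = 5·4 − 17.5·1 = 2.5000; (r_i+r_j)·cross = 22.5·2.5000 = 56.2500
edge 2: (17.5,4)→(16.5,18)  cross = 17.5·18 − 16.5·4 = 249.0000; (r_i+r_j)·cross = 34·249.0000 = 8466.0000
edge 3: (16.5,18)→(7.5,33.5)  cross = 16.5·33.5 − 7.5·18 = 417.7500; (r_i+r_j)·cross = 24·417.7500 = 10026.0000
edge 4: (7.5,33.5)→(3.5,31.5)  cross = 7.5·31.5 − 3.5·33.5 = 119.0000; (r_i+r_j)·cross = 11·119.0000 = 1309.0000
edge 5: (3.5,31.5)→(3.5,1)  cross = 3.5·1 − 3.5·31.5 = -106.7500; (r_i+r_j)·cross = 7·-106.7500 = -747.2500
Σcross = 680.0000 → A = |Σcross|/2 = 340.0000 mm²
Σ(r_i+r_j)·cross = 19097.2500 → first moment M = |Σ|/6 = 3182.8750
R_c = M/A = 3182.8750/340.0000 = 9.3614 mm
θ = 324° = 5.654867 rad
V = θ·R_c·A = 5.654867·9.3614·340.0000 = 17998.734 mm³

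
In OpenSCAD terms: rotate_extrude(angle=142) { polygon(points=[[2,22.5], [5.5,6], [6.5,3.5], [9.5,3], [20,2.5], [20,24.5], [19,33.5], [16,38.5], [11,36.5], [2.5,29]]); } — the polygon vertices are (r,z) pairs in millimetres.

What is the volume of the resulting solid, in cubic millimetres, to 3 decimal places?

Profile (r,z), 10 vertices: (2,22.5) (5.5,6) (6.5,3.5) (9.5,3) (20,2.5) (20,24.5) (19,33.5) (16,38.5) (11,36.5) (2.5,29)
edge 0: (2,22.5)→(5.5,6)  cross = 2·6 − 5.5·22.5 = -111.7500; (r_i+r_j)·cross = 7.5·-111.7500 = -838.1250
edge 1: (5.5,6)→(6.5,3.5)  cross = 5.5·3.5 − 6.5·6 = -19.7500; (r_i+r_j)·cross = 12·-19.7500 = -237.0000
edge 2: (6.5,3.5)→(9.5,3)  cross = 6.5·3 − 9.5·3.5 = -13.7500; (r_i+r_j)·cross = 16·-13.7500 = -220.0000
edge 3: (9.5,3)→(20,2.5)  cross = 9.5·2.5 − 20·3 = -36.2500; (r_i+r_j)·cross = 29.5·-36.2500 = -1069.3750
edge 4: (20,2.5)→(20,24.5)  cross = 20·24.5 − 20·2.5 = 440.0000; (r_i+r_j)·cross = 40·440.0000 = 17600.0000
edge 5: (20,24.5)→(19,33.5)  cross = 20·33.5 − 19·24.5 = 204.5000; (r_i+r_j)·cross = 39·204.5000 = 7975.5000
edge 6: (19,33.5)→(16,38.5)  cross = 19·38.5 − 16·33.5 = 195.5000; (r_i+r_j)·cross = 35·195.5000 = 6842.5000
edge 7: (16,38.5)→(11,36.5)  cross = 16·36.5 − 11·38.5 = 160.5000; (r_i+r_j)·cross = 27·160.5000 = 4333.5000
edge 8: (11,36.5)→(2.5,29)  cross = 11·29 − 2.5·36.5 = 227.7500; (r_i+r_j)·cross = 13.5·227.7500 = 3074.6250
edge 9: (2.5,29)→(2,22.5)  cross = 2.5·22.5 − 2·29 = -1.7500; (r_i+r_j)·cross = 4.5·-1.7500 = -7.8750
Σcross = 1045.0000 → A = |Σcross|/2 = 522.5000 mm²
Σ(r_i+r_j)·cross = 37453.7500 → first moment M = |Σ|/6 = 6242.2917
R_c = M/A = 6242.2917/522.5000 = 11.9470 mm
θ = 142° = 2.478368 rad
V = θ·R_c·A = 2.478368·11.9470·522.5000 = 15470.693 mm³

Volume = 15470.693 mm³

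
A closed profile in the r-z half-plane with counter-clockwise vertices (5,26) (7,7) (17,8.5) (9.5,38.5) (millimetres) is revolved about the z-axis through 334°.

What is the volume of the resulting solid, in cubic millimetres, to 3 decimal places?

Volume = 12438.603 mm³

Profile (r,z), 4 vertices: (5,26) (7,7) (17,8.5) (9.5,38.5)
edge 0: (5,26)→(7,7)  cross = 5·7 − 7·26 = -147.0000; (r_i+r_j)·cross = 12·-147.0000 = -1764.0000
edge 1: (7,7)→(17,8.5)  cross = 7·8.5 − 17·7 = -59.5000; (r_i+r_j)·cross = 24·-59.5000 = -1428.0000
edge 2: (17,8.5)→(9.5,38.5)  cross = 17·38.5 − 9.5·8.5 = 573.7500; (r_i+r_j)·cross = 26.5·573.7500 = 15204.3750
edge 3: (9.5,38.5)→(5,26)  cross = 9.5·26 − 5·38.5 = 54.5000; (r_i+r_j)·cross = 14.5·54.5000 = 790.2500
Σcross = 421.7500 → A = |Σcross|/2 = 210.8750 mm²
Σ(r_i+r_j)·cross = 12802.6250 → first moment M = |Σ|/6 = 2133.7708
R_c = M/A = 2133.7708/210.8750 = 10.1187 mm
θ = 334° = 5.829400 rad
V = θ·R_c·A = 5.829400·10.1187·210.8750 = 12438.603 mm³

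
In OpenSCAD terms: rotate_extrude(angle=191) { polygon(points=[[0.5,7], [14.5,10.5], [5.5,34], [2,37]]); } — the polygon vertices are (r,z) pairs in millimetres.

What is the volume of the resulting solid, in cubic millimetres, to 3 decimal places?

Profile (r,z), 4 vertices: (0.5,7) (14.5,10.5) (5.5,34) (2,37)
edge 0: (0.5,7)→(14.5,10.5)  cross = 0.5·10.5 − 14.5·7 = -96.2500; (r_i+r_j)·cross = 15·-96.2500 = -1443.7500
edge 1: (14.5,10.5)→(5.5,34)  cross = 14.5·34 − 5.5·10.5 = 435.2500; (r_i+r_j)·cross = 20·435.2500 = 8705.0000
edge 2: (5.5,34)→(2,37)  cross = 5.5·37 − 2·34 = 135.5000; (r_i+r_j)·cross = 7.5·135.5000 = 1016.2500
edge 3: (2,37)→(0.5,7)  cross = 2·7 − 0.5·37 = -4.5000; (r_i+r_j)·cross = 2.5·-4.5000 = -11.2500
Σcross = 470.0000 → A = |Σcross|/2 = 235.0000 mm²
Σ(r_i+r_j)·cross = 8266.2500 → first moment M = |Σ|/6 = 1377.7083
R_c = M/A = 1377.7083/235.0000 = 5.8626 mm
θ = 191° = 3.333579 rad
V = θ·R_c·A = 3.333579·5.8626·235.0000 = 4592.699 mm³

Volume = 4592.699 mm³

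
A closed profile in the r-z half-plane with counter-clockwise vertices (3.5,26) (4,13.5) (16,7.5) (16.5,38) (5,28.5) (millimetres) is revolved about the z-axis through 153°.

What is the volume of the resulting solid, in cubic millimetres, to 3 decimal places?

Volume = 7955.429 mm³

Profile (r,z), 5 vertices: (3.5,26) (4,13.5) (16,7.5) (16.5,38) (5,28.5)
edge 0: (3.5,26)→(4,13.5)  cross = 3.5·13.5 − 4·26 = -56.7500; (r_i+r_j)·cross = 7.5·-56.7500 = -425.6250
edge 1: (4,13.5)→(16,7.5)  cross = 4·7.5 − 16·13.5 = -186.0000; (r_i+r_j)·cross = 20·-186.0000 = -3720.0000
edge 2: (16,7.5)→(16.5,38)  cross = 16·38 − 16.5·7.5 = 484.2500; (r_i+r_j)·cross = 32.5·484.2500 = 15738.1250
edge 3: (16.5,38)→(5,28.5)  cross = 16.5·28.5 − 5·38 = 280.2500; (r_i+r_j)·cross = 21.5·280.2500 = 6025.3750
edge 4: (5,28.5)→(3.5,26)  cross = 5·26 − 3.5·28.5 = 30.2500; (r_i+r_j)·cross = 8.5·30.2500 = 257.1250
Σcross = 552.0000 → A = |Σcross|/2 = 276.0000 mm²
Σ(r_i+r_j)·cross = 17875.0000 → first moment M = |Σ|/6 = 2979.1667
R_c = M/A = 2979.1667/276.0000 = 10.7941 mm
θ = 153° = 2.670354 rad
V = θ·R_c·A = 2.670354·10.7941·276.0000 = 7955.429 mm³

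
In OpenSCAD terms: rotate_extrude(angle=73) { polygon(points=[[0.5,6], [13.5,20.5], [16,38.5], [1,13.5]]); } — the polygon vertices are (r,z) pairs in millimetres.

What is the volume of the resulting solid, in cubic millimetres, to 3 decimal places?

Volume = 1631.367 mm³

Profile (r,z), 4 vertices: (0.5,6) (13.5,20.5) (16,38.5) (1,13.5)
edge 0: (0.5,6)→(13.5,20.5)  cross = 0.5·20.5 − 13.5·6 = -70.7500; (r_i+r_j)·cross = 14·-70.7500 = -990.5000
edge 1: (13.5,20.5)→(16,38.5)  cross = 13.5·38.5 − 16·20.5 = 191.7500; (r_i+r_j)·cross = 29.5·191.7500 = 5656.6250
edge 2: (16,38.5)→(1,13.5)  cross = 16·13.5 − 1·38.5 = 177.5000; (r_i+r_j)·cross = 17·177.5000 = 3017.5000
edge 3: (1,13.5)→(0.5,6)  cross = 1·6 − 0.5·13.5 = -0.7500; (r_i+r_j)·cross = 1.5·-0.7500 = -1.1250
Σcross = 297.7500 → A = |Σcross|/2 = 148.8750 mm²
Σ(r_i+r_j)·cross = 7682.5000 → first moment M = |Σ|/6 = 1280.4167
R_c = M/A = 1280.4167/148.8750 = 8.6006 mm
θ = 73° = 1.274090 rad
V = θ·R_c·A = 1.274090·8.6006·148.8750 = 1631.367 mm³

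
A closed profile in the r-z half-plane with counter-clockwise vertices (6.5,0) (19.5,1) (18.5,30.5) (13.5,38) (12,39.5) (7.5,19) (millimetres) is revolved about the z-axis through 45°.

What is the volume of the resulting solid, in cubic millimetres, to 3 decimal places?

Volume = 3965.803 mm³

Profile (r,z), 6 vertices: (6.5,0) (19.5,1) (18.5,30.5) (13.5,38) (12,39.5) (7.5,19)
edge 0: (6.5,0)→(19.5,1)  cross = 6.5·1 − 19.5·0 = 6.5000; (r_i+r_j)·cross = 26·6.5000 = 169.0000
edge 1: (19.5,1)→(18.5,30.5)  cross = 19.5·30.5 − 18.5·1 = 576.2500; (r_i+r_j)·cross = 38·576.2500 = 21897.5000
edge 2: (18.5,30.5)→(13.5,38)  cross = 18.5·38 − 13.5·30.5 = 291.2500; (r_i+r_j)·cross = 32·291.2500 = 9320.0000
edge 3: (13.5,38)→(12,39.5)  cross = 13.5·39.5 − 12·38 = 77.2500; (r_i+r_j)·cross = 25.5·77.2500 = 1969.8750
edge 4: (12,39.5)→(7.5,19)  cross = 12·19 − 7.5·39.5 = -68.2500; (r_i+r_j)·cross = 19.5·-68.2500 = -1330.8750
edge 5: (7.5,19)→(6.5,0)  cross = 7.5·0 − 6.5·19 = -123.5000; (r_i+r_j)·cross = 14·-123.5000 = -1729.0000
Σcross = 759.5000 → A = |Σcross|/2 = 379.7500 mm²
Σ(r_i+r_j)·cross = 30296.5000 → first moment M = |Σ|/6 = 5049.4167
R_c = M/A = 5049.4167/379.7500 = 13.2967 mm
θ = 45° = 0.785398 rad
V = θ·R_c·A = 0.785398·13.2967·379.7500 = 3965.803 mm³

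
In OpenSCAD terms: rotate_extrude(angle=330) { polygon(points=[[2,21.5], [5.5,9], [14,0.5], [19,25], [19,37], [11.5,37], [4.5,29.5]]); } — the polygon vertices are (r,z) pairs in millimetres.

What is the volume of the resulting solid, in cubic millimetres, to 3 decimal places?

Profile (r,z), 7 vertices: (2,21.5) (5.5,9) (14,0.5) (19,25) (19,37) (11.5,37) (4.5,29.5)
edge 0: (2,21.5)→(5.5,9)  cross = 2·9 − 5.5·21.5 = -100.2500; (r_i+r_j)·cross = 7.5·-100.2500 = -751.8750
edge 1: (5.5,9)→(14,0.5)  cross = 5.5·0.5 − 14·9 = -123.2500; (r_i+r_j)·cross = 19.5·-123.2500 = -2403.3750
edge 2: (14,0.5)→(19,25)  cross = 14·25 − 19·0.5 = 340.5000; (r_i+r_j)·cross = 33·340.5000 = 11236.5000
edge 3: (19,25)→(19,37)  cross = 19·37 − 19·25 = 228.0000; (r_i+r_j)·cross = 38·228.0000 = 8664.0000
edge 4: (19,37)→(11.5,37)  cross = 19·37 − 11.5·37 = 277.5000; (r_i+r_j)·cross = 30.5·277.5000 = 8463.7500
edge 5: (11.5,37)→(4.5,29.5)  cross = 11.5·29.5 − 4.5·37 = 172.7500; (r_i+r_j)·cross = 16·172.7500 = 2764.0000
edge 6: (4.5,29.5)→(2,21.5)  cross = 4.5·21.5 − 2·29.5 = 37.7500; (r_i+r_j)·cross = 6.5·37.7500 = 245.3750
Σcross = 833.0000 → A = |Σcross|/2 = 416.5000 mm²
Σ(r_i+r_j)·cross = 28218.3750 → first moment M = |Σ|/6 = 4703.0625
R_c = M/A = 4703.0625/416.5000 = 11.2919 mm
θ = 330° = 5.759587 rad
V = θ·R_c·A = 5.759587·11.2919·416.5000 = 27087.695 mm³

Volume = 27087.695 mm³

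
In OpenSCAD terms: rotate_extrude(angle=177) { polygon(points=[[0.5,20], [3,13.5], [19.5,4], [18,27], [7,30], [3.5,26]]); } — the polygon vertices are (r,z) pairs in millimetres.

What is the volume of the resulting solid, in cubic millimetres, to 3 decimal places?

Volume = 10820.424 mm³

Profile (r,z), 6 vertices: (0.5,20) (3,13.5) (19.5,4) (18,27) (7,30) (3.5,26)
edge 0: (0.5,20)→(3,13.5)  cross = 0.5·13.5 − 3·20 = -53.2500; (r_i+r_j)·cross = 3.5·-53.2500 = -186.3750
edge 1: (3,13.5)→(19.5,4)  cross = 3·4 − 19.5·13.5 = -251.2500; (r_i+r_j)·cross = 22.5·-251.2500 = -5653.1250
edge 2: (19.5,4)→(18,27)  cross = 19.5·27 − 18·4 = 454.5000; (r_i+r_j)·cross = 37.5·454.5000 = 17043.7500
edge 3: (18,27)→(7,30)  cross = 18·30 − 7·27 = 351.0000; (r_i+r_j)·cross = 25·351.0000 = 8775.0000
edge 4: (7,30)→(3.5,26)  cross = 7·26 − 3.5·30 = 77.0000; (r_i+r_j)·cross = 10.5·77.0000 = 808.5000
edge 5: (3.5,26)→(0.5,20)  cross = 3.5·20 − 0.5·26 = 57.0000; (r_i+r_j)·cross = 4·57.0000 = 228.0000
Σcross = 635.0000 → A = |Σcross|/2 = 317.5000 mm²
Σ(r_i+r_j)·cross = 21015.7500 → first moment M = |Σ|/6 = 3502.6250
R_c = M/A = 3502.6250/317.5000 = 11.0319 mm
θ = 177° = 3.089233 rad
V = θ·R_c·A = 3.089233·11.0319·317.5000 = 10820.424 mm³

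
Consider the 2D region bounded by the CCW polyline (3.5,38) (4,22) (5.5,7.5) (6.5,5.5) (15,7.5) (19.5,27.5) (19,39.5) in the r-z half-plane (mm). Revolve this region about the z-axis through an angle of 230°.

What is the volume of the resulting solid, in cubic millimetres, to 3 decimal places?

Volume = 19725.893 mm³

Profile (r,z), 7 vertices: (3.5,38) (4,22) (5.5,7.5) (6.5,5.5) (15,7.5) (19.5,27.5) (19,39.5)
edge 0: (3.5,38)→(4,22)  cross = 3.5·22 − 4·38 = -75.0000; (r_i+r_j)·cross = 7.5·-75.0000 = -562.5000
edge 1: (4,22)→(5.5,7.5)  cross = 4·7.5 − 5.5·22 = -91.0000; (r_i+r_j)·cross = 9.5·-91.0000 = -864.5000
edge 2: (5.5,7.5)→(6.5,5.5)  cross = 5.5·5.5 − 6.5·7.5 = -18.5000; (r_i+r_j)·cross = 12·-18.5000 = -222.0000
edge 3: (6.5,5.5)→(15,7.5)  cross = 6.5·7.5 − 15·5.5 = -33.7500; (r_i+r_j)·cross = 21.5·-33.7500 = -725.6250
edge 4: (15,7.5)→(19.5,27.5)  cross = 15·27.5 − 19.5·7.5 = 266.2500; (r_i+r_j)·cross = 34.5·266.2500 = 9185.6250
edge 5: (19.5,27.5)→(19,39.5)  cross = 19.5·39.5 − 19·27.5 = 247.7500; (r_i+r_j)·cross = 38.5·247.7500 = 9538.3750
edge 6: (19,39.5)→(3.5,38)  cross = 19·38 − 3.5·39.5 = 583.7500; (r_i+r_j)·cross = 22.5·583.7500 = 13134.3750
Σcross = 879.5000 → A = |Σcross|/2 = 439.7500 mm²
Σ(r_i+r_j)·cross = 29483.7500 → first moment M = |Σ|/6 = 4913.9583
R_c = M/A = 4913.9583/439.7500 = 11.1744 mm
θ = 230° = 4.014257 rad
V = θ·R_c·A = 4.014257·11.1744·439.7500 = 19725.893 mm³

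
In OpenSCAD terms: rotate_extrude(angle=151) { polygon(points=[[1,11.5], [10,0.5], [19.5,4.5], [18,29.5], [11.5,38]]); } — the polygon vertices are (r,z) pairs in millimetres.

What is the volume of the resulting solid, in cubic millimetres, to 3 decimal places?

Profile (r,z), 5 vertices: (1,11.5) (10,0.5) (19.5,4.5) (18,29.5) (11.5,38)
edge 0: (1,11.5)→(10,0.5)  cross = 1·0.5 − 10·11.5 = -114.5000; (r_i+r_j)·cross = 11·-114.5000 = -1259.5000
edge 1: (10,0.5)→(19.5,4.5)  cross = 10·4.5 − 19.5·0.5 = 35.2500; (r_i+r_j)·cross = 29.5·35.2500 = 1039.8750
edge 2: (19.5,4.5)→(18,29.5)  cross = 19.5·29.5 − 18·4.5 = 494.2500; (r_i+r_j)·cross = 37.5·494.2500 = 18534.3750
edge 3: (18,29.5)→(11.5,38)  cross = 18·38 − 11.5·29.5 = 344.7500; (r_i+r_j)·cross = 29.5·344.7500 = 10170.1250
edge 4: (11.5,38)→(1,11.5)  cross = 11.5·11.5 − 1·38 = 94.2500; (r_i+r_j)·cross = 12.5·94.2500 = 1178.1250
Σcross = 854.0000 → A = |Σcross|/2 = 427.0000 mm²
Σ(r_i+r_j)·cross = 29663.0000 → first moment M = |Σ|/6 = 4943.8333
R_c = M/A = 4943.8333/427.0000 = 11.5781 mm
θ = 151° = 2.635447 rad
V = θ·R_c·A = 2.635447·11.5781·427.0000 = 13029.212 mm³

Volume = 13029.212 mm³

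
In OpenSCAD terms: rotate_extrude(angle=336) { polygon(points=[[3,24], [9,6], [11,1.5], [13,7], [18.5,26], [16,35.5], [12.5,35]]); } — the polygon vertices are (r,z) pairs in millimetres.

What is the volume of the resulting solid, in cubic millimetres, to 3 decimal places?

Volume = 18729.861 mm³

Profile (r,z), 7 vertices: (3,24) (9,6) (11,1.5) (13,7) (18.5,26) (16,35.5) (12.5,35)
edge 0: (3,24)→(9,6)  cross = 3·6 − 9·24 = -198.0000; (r_i+r_j)·cross = 12·-198.0000 = -2376.0000
edge 1: (9,6)→(11,1.5)  cross = 9·1.5 − 11·6 = -52.5000; (r_i+r_j)·cross = 20·-52.5000 = -1050.0000
edge 2: (11,1.5)→(13,7)  cross = 11·7 − 13·1.5 = 57.5000; (r_i+r_j)·cross = 24·57.5000 = 1380.0000
edge 3: (13,7)→(18.5,26)  cross = 13·26 − 18.5·7 = 208.5000; (r_i+r_j)·cross = 31.5·208.5000 = 6567.7500
edge 4: (18.5,26)→(16,35.5)  cross = 18.5·35.5 − 16·26 = 240.7500; (r_i+r_j)·cross = 34.5·240.7500 = 8305.8750
edge 5: (16,35.5)→(12.5,35)  cross = 16·35 − 12.5·35.5 = 116.2500; (r_i+r_j)·cross = 28.5·116.2500 = 3313.1250
edge 6: (12.5,35)→(3,24)  cross = 12.5·24 − 3·35 = 195.0000; (r_i+r_j)·cross = 15.5·195.0000 = 3022.5000
Σcross = 567.5000 → A = |Σcross|/2 = 283.7500 mm²
Σ(r_i+r_j)·cross = 19163.2500 → first moment M = |Σ|/6 = 3193.8750
R_c = M/A = 3193.8750/283.7500 = 11.2559 mm
θ = 336° = 5.864306 rad
V = θ·R_c·A = 5.864306·11.2559·283.7500 = 18729.861 mm³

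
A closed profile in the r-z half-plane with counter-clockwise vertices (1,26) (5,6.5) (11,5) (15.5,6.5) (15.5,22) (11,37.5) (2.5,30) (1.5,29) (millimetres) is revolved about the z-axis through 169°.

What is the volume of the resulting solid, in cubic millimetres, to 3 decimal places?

Volume = 8906.951 mm³

Profile (r,z), 8 vertices: (1,26) (5,6.5) (11,5) (15.5,6.5) (15.5,22) (11,37.5) (2.5,30) (1.5,29)
edge 0: (1,26)→(5,6.5)  cross = 1·6.5 − 5·26 = -123.5000; (r_i+r_j)·cross = 6·-123.5000 = -741.0000
edge 1: (5,6.5)→(11,5)  cross = 5·5 − 11·6.5 = -46.5000; (r_i+r_j)·cross = 16·-46.5000 = -744.0000
edge 2: (11,5)→(15.5,6.5)  cross = 11·6.5 − 15.5·5 = -6.0000; (r_i+r_j)·cross = 26.5·-6.0000 = -159.0000
edge 3: (15.5,6.5)→(15.5,22)  cross = 15.5·22 − 15.5·6.5 = 240.2500; (r_i+r_j)·cross = 31·240.2500 = 7447.7500
edge 4: (15.5,22)→(11,37.5)  cross = 15.5·37.5 − 11·22 = 339.2500; (r_i+r_j)·cross = 26.5·339.2500 = 8990.1250
edge 5: (11,37.5)→(2.5,30)  cross = 11·30 − 2.5·37.5 = 236.2500; (r_i+r_j)·cross = 13.5·236.2500 = 3189.3750
edge 6: (2.5,30)→(1.5,29)  cross = 2.5·29 − 1.5·30 = 27.5000; (r_i+r_j)·cross = 4·27.5000 = 110.0000
edge 7: (1.5,29)→(1,26)  cross = 1.5·26 − 1·29 = 10.0000; (r_i+r_j)·cross = 2.5·10.0000 = 25.0000
Σcross = 677.2500 → A = |Σcross|/2 = 338.6250 mm²
Σ(r_i+r_j)·cross = 18118.2500 → first moment M = |Σ|/6 = 3019.7083
R_c = M/A = 3019.7083/338.6250 = 8.9176 mm
θ = 169° = 2.949606 rad
V = θ·R_c·A = 2.949606·8.9176·338.6250 = 8906.951 mm³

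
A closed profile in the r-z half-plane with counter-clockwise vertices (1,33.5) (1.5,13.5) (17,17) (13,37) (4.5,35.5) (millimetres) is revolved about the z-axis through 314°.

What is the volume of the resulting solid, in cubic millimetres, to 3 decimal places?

Profile (r,z), 5 vertices: (1,33.5) (1.5,13.5) (17,17) (13,37) (4.5,35.5)
edge 0: (1,33.5)→(1.5,13.5)  cross = 1·13.5 − 1.5·33.5 = -36.7500; (r_i+r_j)·cross = 2.5·-36.7500 = -91.8750
edge 1: (1.5,13.5)→(17,17)  cross = 1.5·17 − 17·13.5 = -204.0000; (r_i+r_j)·cross = 18.5·-204.0000 = -3774.0000
edge 2: (17,17)→(13,37)  cross = 17·37 − 13·17 = 408.0000; (r_i+r_j)·cross = 30·408.0000 = 12240.0000
edge 3: (13,37)→(4.5,35.5)  cross = 13·35.5 − 4.5·37 = 295.0000; (r_i+r_j)·cross = 17.5·295.0000 = 5162.5000
edge 4: (4.5,35.5)→(1,33.5)  cross = 4.5·33.5 − 1·35.5 = 115.2500; (r_i+r_j)·cross = 5.5·115.2500 = 633.8750
Σcross = 577.5000 → A = |Σcross|/2 = 288.7500 mm²
Σ(r_i+r_j)·cross = 14170.5000 → first moment M = |Σ|/6 = 2361.7500
R_c = M/A = 2361.7500/288.7500 = 8.1792 mm
θ = 314° = 5.480334 rad
V = θ·R_c·A = 5.480334·8.1792·288.7500 = 12943.178 mm³

Volume = 12943.178 mm³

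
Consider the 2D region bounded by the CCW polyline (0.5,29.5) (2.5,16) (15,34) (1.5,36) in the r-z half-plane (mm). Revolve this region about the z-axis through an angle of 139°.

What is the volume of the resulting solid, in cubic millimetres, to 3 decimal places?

Profile (r,z), 4 vertices: (0.5,29.5) (2.5,16) (15,34) (1.5,36)
edge 0: (0.5,29.5)→(2.5,16)  cross = 0.5·16 − 2.5·29.5 = -65.7500; (r_i+r_j)·cross = 3·-65.7500 = -197.2500
edge 1: (2.5,16)→(15,34)  cross = 2.5·34 − 15·16 = -155.0000; (r_i+r_j)·cross = 17.5·-155.0000 = -2712.5000
edge 2: (15,34)→(1.5,36)  cross = 15·36 − 1.5·34 = 489.0000; (r_i+r_j)·cross = 16.5·489.0000 = 8068.5000
edge 3: (1.5,36)→(0.5,29.5)  cross = 1.5·29.5 − 0.5·36 = 26.2500; (r_i+r_j)·cross = 2·26.2500 = 52.5000
Σcross = 294.5000 → A = |Σcross|/2 = 147.2500 mm²
Σ(r_i+r_j)·cross = 5211.2500 → first moment M = |Σ|/6 = 868.5417
R_c = M/A = 868.5417/147.2500 = 5.8984 mm
θ = 139° = 2.426008 rad
V = θ·R_c·A = 2.426008·5.8984·147.2500 = 2107.089 mm³

Volume = 2107.089 mm³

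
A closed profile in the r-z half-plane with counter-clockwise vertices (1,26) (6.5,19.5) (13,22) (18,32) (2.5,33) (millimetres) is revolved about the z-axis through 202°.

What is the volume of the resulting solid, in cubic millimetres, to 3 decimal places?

Profile (r,z), 5 vertices: (1,26) (6.5,19.5) (13,22) (18,32) (2.5,33)
edge 0: (1,26)→(6.5,19.5)  cross = 1·19.5 − 6.5·26 = -149.5000; (r_i+r_j)·cross = 7.5·-149.5000 = -1121.2500
edge 1: (6.5,19.5)→(13,22)  cross = 6.5·22 − 13·19.5 = -110.5000; (r_i+r_j)·cross = 19.5·-110.5000 = -2154.7500
edge 2: (13,22)→(18,32)  cross = 13·32 − 18·22 = 20.0000; (r_i+r_j)·cross = 31·20.0000 = 620.0000
edge 3: (18,32)→(2.5,33)  cross = 18·33 − 2.5·32 = 514.0000; (r_i+r_j)·cross = 20.5·514.0000 = 10537.0000
edge 4: (2.5,33)→(1,26)  cross = 2.5·26 − 1·33 = 32.0000; (r_i+r_j)·cross = 3.5·32.0000 = 112.0000
Σcross = 306.0000 → A = |Σcross|/2 = 153.0000 mm²
Σ(r_i+r_j)·cross = 7993.0000 → first moment M = |Σ|/6 = 1332.1667
R_c = M/A = 1332.1667/153.0000 = 8.7070 mm
θ = 202° = 3.525565 rad
V = θ·R_c·A = 3.525565·8.7070·153.0000 = 4696.640 mm³

Volume = 4696.640 mm³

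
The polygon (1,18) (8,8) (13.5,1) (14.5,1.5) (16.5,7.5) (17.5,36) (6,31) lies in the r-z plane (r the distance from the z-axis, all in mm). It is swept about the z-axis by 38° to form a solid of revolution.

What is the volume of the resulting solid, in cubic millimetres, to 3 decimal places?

Profile (r,z), 7 vertices: (1,18) (8,8) (13.5,1) (14.5,1.5) (16.5,7.5) (17.5,36) (6,31)
edge 0: (1,18)→(8,8)  cross = 1·8 − 8·18 = -136.0000; (r_i+r_j)·cross = 9·-136.0000 = -1224.0000
edge 1: (8,8)→(13.5,1)  cross = 8·1 − 13.5·8 = -100.0000; (r_i+r_j)·cross = 21.5·-100.0000 = -2150.0000
edge 2: (13.5,1)→(14.5,1.5)  cross = 13.5·1.5 − 14.5·1 = 5.7500; (r_i+r_j)·cross = 28·5.7500 = 161.0000
edge 3: (14.5,1.5)→(16.5,7.5)  cross = 14.5·7.5 − 16.5·1.5 = 84.0000; (r_i+r_j)·cross = 31·84.0000 = 2604.0000
edge 4: (16.5,7.5)→(17.5,36)  cross = 16.5·36 − 17.5·7.5 = 462.7500; (r_i+r_j)·cross = 34·462.7500 = 15733.5000
edge 5: (17.5,36)→(6,31)  cross = 17.5·31 − 6·36 = 326.5000; (r_i+r_j)·cross = 23.5·326.5000 = 7672.7500
edge 6: (6,31)→(1,18)  cross = 6·18 − 1·31 = 77.0000; (r_i+r_j)·cross = 7·77.0000 = 539.0000
Σcross = 720.0000 → A = |Σcross|/2 = 360.0000 mm²
Σ(r_i+r_j)·cross = 23336.2500 → first moment M = |Σ|/6 = 3889.3750
R_c = M/A = 3889.3750/360.0000 = 10.8038 mm
θ = 38° = 0.663225 rad
V = θ·R_c·A = 0.663225·10.8038·360.0000 = 2579.531 mm³

Volume = 2579.531 mm³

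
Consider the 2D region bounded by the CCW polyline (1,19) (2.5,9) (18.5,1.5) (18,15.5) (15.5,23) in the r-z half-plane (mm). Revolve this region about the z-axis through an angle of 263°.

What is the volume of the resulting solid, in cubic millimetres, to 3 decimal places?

Volume = 12415.578 mm³

Profile (r,z), 5 vertices: (1,19) (2.5,9) (18.5,1.5) (18,15.5) (15.5,23)
edge 0: (1,19)→(2.5,9)  cross = 1·9 − 2.5·19 = -38.5000; (r_i+r_j)·cross = 3.5·-38.5000 = -134.7500
edge 1: (2.5,9)→(18.5,1.5)  cross = 2.5·1.5 − 18.5·9 = -162.7500; (r_i+r_j)·cross = 21·-162.7500 = -3417.7500
edge 2: (18.5,1.5)→(18,15.5)  cross = 18.5·15.5 − 18·1.5 = 259.7500; (r_i+r_j)·cross = 36.5·259.7500 = 9480.8750
edge 3: (18,15.5)→(15.5,23)  cross = 18·23 − 15.5·15.5 = 173.7500; (r_i+r_j)·cross = 33.5·173.7500 = 5820.6250
edge 4: (15.5,23)→(1,19)  cross = 15.5·19 − 1·23 = 271.5000; (r_i+r_j)·cross = 16.5·271.5000 = 4479.7500
Σcross = 503.7500 → A = |Σcross|/2 = 251.8750 mm²
Σ(r_i+r_j)·cross = 16228.7500 → first moment M = |Σ|/6 = 2704.7917
R_c = M/A = 2704.7917/251.8750 = 10.7386 mm
θ = 263° = 4.590216 rad
V = θ·R_c·A = 4.590216·10.7386·251.8750 = 12415.578 mm³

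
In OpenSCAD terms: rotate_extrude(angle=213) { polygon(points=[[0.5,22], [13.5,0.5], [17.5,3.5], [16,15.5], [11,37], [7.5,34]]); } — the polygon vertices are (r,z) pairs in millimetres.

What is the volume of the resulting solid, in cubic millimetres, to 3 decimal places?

Profile (r,z), 6 vertices: (0.5,22) (13.5,0.5) (17.5,3.5) (16,15.5) (11,37) (7.5,34)
edge 0: (0.5,22)→(13.5,0.5)  cross = 0.5·0.5 − 13.5·22 = -296.7500; (r_i+r_j)·cross = 14·-296.7500 = -4154.5000
edge 1: (13.5,0.5)→(17.5,3.5)  cross = 13.5·3.5 − 17.5·0.5 = 38.5000; (r_i+r_j)·cross = 31·38.5000 = 1193.5000
edge 2: (17.5,3.5)→(16,15.5)  cross = 17.5·15.5 − 16·3.5 = 215.2500; (r_i+r_j)·cross = 33.5·215.2500 = 7210.8750
edge 3: (16,15.5)→(11,37)  cross = 16·37 − 11·15.5 = 421.5000; (r_i+r_j)·cross = 27·421.5000 = 11380.5000
edge 4: (11,37)→(7.5,34)  cross = 11·34 − 7.5·37 = 96.5000; (r_i+r_j)·cross = 18.5·96.5000 = 1785.2500
edge 5: (7.5,34)→(0.5,22)  cross = 7.5·22 − 0.5·34 = 148.0000; (r_i+r_j)·cross = 8·148.0000 = 1184.0000
Σcross = 623.0000 → A = |Σcross|/2 = 311.5000 mm²
Σ(r_i+r_j)·cross = 18599.6250 → first moment M = |Σ|/6 = 3099.9375
R_c = M/A = 3099.9375/311.5000 = 9.9516 mm
θ = 213° = 3.717551 rad
V = θ·R_c·A = 3.717551·9.9516·311.5000 = 11524.177 mm³

Volume = 11524.177 mm³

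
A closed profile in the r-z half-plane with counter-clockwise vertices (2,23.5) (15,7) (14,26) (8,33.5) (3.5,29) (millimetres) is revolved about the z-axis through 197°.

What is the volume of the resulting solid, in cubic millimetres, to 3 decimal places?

Volume = 5678.064 mm³

Profile (r,z), 5 vertices: (2,23.5) (15,7) (14,26) (8,33.5) (3.5,29)
edge 0: (2,23.5)→(15,7)  cross = 2·7 − 15·23.5 = -338.5000; (r_i+r_j)·cross = 17·-338.5000 = -5754.5000
edge 1: (15,7)→(14,26)  cross = 15·26 − 14·7 = 292.0000; (r_i+r_j)·cross = 29·292.0000 = 8468.0000
edge 2: (14,26)→(8,33.5)  cross = 14·33.5 − 8·26 = 261.0000; (r_i+r_j)·cross = 22·261.0000 = 5742.0000
edge 3: (8,33.5)→(3.5,29)  cross = 8·29 − 3.5·33.5 = 114.7500; (r_i+r_j)·cross = 11.5·114.7500 = 1319.6250
edge 4: (3.5,29)→(2,23.5)  cross = 3.5·23.5 − 2·29 = 24.2500; (r_i+r_j)·cross = 5.5·24.2500 = 133.3750
Σcross = 353.5000 → A = |Σcross|/2 = 176.7500 mm²
Σ(r_i+r_j)·cross = 9908.5000 → first moment M = |Σ|/6 = 1651.4167
R_c = M/A = 1651.4167/176.7500 = 9.3432 mm
θ = 197° = 3.438299 rad
V = θ·R_c·A = 3.438299·9.3432·176.7500 = 5678.064 mm³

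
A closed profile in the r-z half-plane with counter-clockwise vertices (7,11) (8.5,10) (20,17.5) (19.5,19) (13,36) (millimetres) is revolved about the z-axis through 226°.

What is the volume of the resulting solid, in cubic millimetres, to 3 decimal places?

Profile (r,z), 5 vertices: (7,11) (8.5,10) (20,17.5) (19.5,19) (13,36)
edge 0: (7,11)→(8.5,10)  cross = 7·10 − 8.5·11 = -23.5000; (r_i+r_j)·cross = 15.5·-23.5000 = -364.2500
edge 1: (8.5,10)→(20,17.5)  cross = 8.5·17.5 − 20·10 = -51.2500; (r_i+r_j)·cross = 28.5·-51.2500 = -1460.6250
edge 2: (20,17.5)→(19.5,19)  cross = 20·19 − 19.5·17.5 = 38.7500; (r_i+r_j)·cross = 39.5·38.7500 = 1530.6250
edge 3: (19.5,19)→(13,36)  cross = 19.5·36 − 13·19 = 455.0000; (r_i+r_j)·cross = 32.5·455.0000 = 14787.5000
edge 4: (13,36)→(7,11)  cross = 13·11 − 7·36 = -109.0000; (r_i+r_j)·cross = 20·-109.0000 = -2180.0000
Σcross = 310.0000 → A = |Σcross|/2 = 155.0000 mm²
Σ(r_i+r_j)·cross = 12313.2500 → first moment M = |Σ|/6 = 2052.2083
R_c = M/A = 2052.2083/155.0000 = 13.2401 mm
θ = 226° = 3.944444 rad
V = θ·R_c·A = 3.944444·13.2401·155.0000 = 8094.821 mm³

Volume = 8094.821 mm³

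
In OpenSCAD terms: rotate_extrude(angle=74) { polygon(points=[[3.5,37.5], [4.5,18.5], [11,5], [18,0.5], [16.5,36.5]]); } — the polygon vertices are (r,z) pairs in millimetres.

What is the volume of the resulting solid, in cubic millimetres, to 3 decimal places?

Profile (r,z), 5 vertices: (3.5,37.5) (4.5,18.5) (11,5) (18,0.5) (16.5,36.5)
edge 0: (3.5,37.5)→(4.5,18.5)  cross = 3.5·18.5 − 4.5·37.5 = -104.0000; (r_i+r_j)·cross = 8·-104.0000 = -832.0000
edge 1: (4.5,18.5)→(11,5)  cross = 4.5·5 − 11·18.5 = -181.0000; (r_i+r_j)·cross = 15.5·-181.0000 = -2805.5000
edge 2: (11,5)→(18,0.5)  cross = 11·0.5 − 18·5 = -84.5000; (r_i+r_j)·cross = 29·-84.5000 = -2450.5000
edge 3: (18,0.5)→(16.5,36.5)  cross = 18·36.5 − 16.5·0.5 = 648.7500; (r_i+r_j)·cross = 34.5·648.7500 = 22381.8750
edge 4: (16.5,36.5)→(3.5,37.5)  cross = 16.5·37.5 − 3.5·36.5 = 491.0000; (r_i+r_j)·cross = 20·491.0000 = 9820.0000
Σcross = 770.2500 → A = |Σcross|/2 = 385.1250 mm²
Σ(r_i+r_j)·cross = 26113.8750 → first moment M = |Σ|/6 = 4352.3125
R_c = M/A = 4352.3125/385.1250 = 11.3010 mm
θ = 74° = 1.291544 rad
V = θ·R_c·A = 1.291544·11.3010·385.1250 = 5621.202 mm³

Volume = 5621.202 mm³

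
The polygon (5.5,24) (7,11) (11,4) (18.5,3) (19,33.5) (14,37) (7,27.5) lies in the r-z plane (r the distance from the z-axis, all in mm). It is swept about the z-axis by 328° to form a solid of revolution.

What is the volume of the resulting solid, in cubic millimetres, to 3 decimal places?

Profile (r,z), 7 vertices: (5.5,24) (7,11) (11,4) (18.5,3) (19,33.5) (14,37) (7,27.5)
edge 0: (5.5,24)→(7,11)  cross = 5.5·11 − 7·24 = -107.5000; (r_i+r_j)·cross = 12.5·-107.5000 = -1343.7500
edge 1: (7,11)→(11,4)  cross = 7·4 − 11·11 = -93.0000; (r_i+r_j)·cross = 18·-93.0000 = -1674.0000
edge 2: (11,4)→(18.5,3)  cross = 11·3 − 18.5·4 = -41.0000; (r_i+r_j)·cross = 29.5·-41.0000 = -1209.5000
edge 3: (18.5,3)→(19,33.5)  cross = 18.5·33.5 − 19·3 = 562.7500; (r_i+r_j)·cross = 37.5·562.7500 = 21103.1250
edge 4: (19,33.5)→(14,37)  cross = 19·37 − 14·33.5 = 234.0000; (r_i+r_j)·cross = 33·234.0000 = 7722.0000
edge 5: (14,37)→(7,27.5)  cross = 14·27.5 − 7·37 = 126.0000; (r_i+r_j)·cross = 21·126.0000 = 2646.0000
edge 6: (7,27.5)→(5.5,24)  cross = 7·24 − 5.5·27.5 = 16.7500; (r_i+r_j)·cross = 12.5·16.7500 = 209.3750
Σcross = 698.0000 → A = |Σcross|/2 = 349.0000 mm²
Σ(r_i+r_j)·cross = 27453.2500 → first moment M = |Σ|/6 = 4575.5417
R_c = M/A = 4575.5417/349.0000 = 13.1104 mm
θ = 328° = 5.724680 rad
V = θ·R_c·A = 5.724680·13.1104·349.0000 = 26193.512 mm³

Volume = 26193.512 mm³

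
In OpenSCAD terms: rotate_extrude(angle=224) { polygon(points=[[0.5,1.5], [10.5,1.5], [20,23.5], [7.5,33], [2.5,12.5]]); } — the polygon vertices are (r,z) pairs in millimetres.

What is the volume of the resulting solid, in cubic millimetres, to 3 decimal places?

Volume = 12936.660 mm³

Profile (r,z), 5 vertices: (0.5,1.5) (10.5,1.5) (20,23.5) (7.5,33) (2.5,12.5)
edge 0: (0.5,1.5)→(10.5,1.5)  cross = 0.5·1.5 − 10.5·1.5 = -15.0000; (r_i+r_j)·cross = 11·-15.0000 = -165.0000
edge 1: (10.5,1.5)→(20,23.5)  cross = 10.5·23.5 − 20·1.5 = 216.7500; (r_i+r_j)·cross = 30.5·216.7500 = 6610.8750
edge 2: (20,23.5)→(7.5,33)  cross = 20·33 − 7.5·23.5 = 483.7500; (r_i+r_j)·cross = 27.5·483.7500 = 13303.1250
edge 3: (7.5,33)→(2.5,12.5)  cross = 7.5·12.5 − 2.5·33 = 11.2500; (r_i+r_j)·cross = 10·11.2500 = 112.5000
edge 4: (2.5,12.5)→(0.5,1.5)  cross = 2.5·1.5 − 0.5·12.5 = -2.5000; (r_i+r_j)·cross = 3·-2.5000 = -7.5000
Σcross = 694.2500 → A = |Σcross|/2 = 347.1250 mm²
Σ(r_i+r_j)·cross = 19854.0000 → first moment M = |Σ|/6 = 3309.0000
R_c = M/A = 3309.0000/347.1250 = 9.5326 mm
θ = 224° = 3.909538 rad
V = θ·R_c·A = 3.909538·9.5326·347.1250 = 12936.660 mm³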